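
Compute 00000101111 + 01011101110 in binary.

Add column by column from the right: bit + bit + carry-in; write the sum mod 2, carry 1 when the sum is 2 or 3.
carry:  00111011100
        00000101111
+       01011101110
-------------------
       001100011101
(the carry out of the leftmost column, 0, becomes the leading bit)
Decimal check:
  00000101111 = 32 + 8 + 4 + 2 + 1 = 47
  01011101110 = 512 + 128 + 64 + 32 + 8 + 4 + 2 = 750
  47 + 750 = 797, and 001100011101 = 512 + 256 + 16 + 8 + 4 + 1 = 797 ✓



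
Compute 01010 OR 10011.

OR: 1 when either bit is 1
  01010
| 10011
-------
  11011
Decimal: 10 | 19 = 27



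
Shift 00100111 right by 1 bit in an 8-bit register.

Original: 00100111 (decimal 39)
Shift right by 1 position
Drop the 1 low bit; fill with zero on the left
Result: 00010011 (decimal 19)
Equivalent: 39 >> 1 = 39 ÷ 2^1 = 19



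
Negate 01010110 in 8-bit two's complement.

Original: 01010110
Step 1 - Invert all bits: 10101001
Step 2 - Add 1: 10101010
Verification: 01010110 + 10101010 = 100000000; discarding the end carry (carry out of the top bit) leaves the 8-bit value 00000000, as required for x + (-x)



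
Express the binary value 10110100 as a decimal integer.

Sum of powers of 2 for each 1-bit:
2^2 + 2^4 + 2^5 + 2^7
= 4 + 16 + 32 + 128
= 180



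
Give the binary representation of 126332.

Using repeated division by 2:
126332 ÷ 2 = 63166 remainder 0
63166 ÷ 2 = 31583 remainder 0
31583 ÷ 2 = 15791 remainder 1
15791 ÷ 2 = 7895 remainder 1
7895 ÷ 2 = 3947 remainder 1
3947 ÷ 2 = 1973 remainder 1
1973 ÷ 2 = 986 remainder 1
986 ÷ 2 = 493 remainder 0
493 ÷ 2 = 246 remainder 1
246 ÷ 2 = 123 remainder 0
123 ÷ 2 = 61 remainder 1
61 ÷ 2 = 30 remainder 1
30 ÷ 2 = 15 remainder 0
15 ÷ 2 = 7 remainder 1
7 ÷ 2 = 3 remainder 1
3 ÷ 2 = 1 remainder 1
1 ÷ 2 = 0 remainder 1
Reading remainders bottom to top: 11110110101111100



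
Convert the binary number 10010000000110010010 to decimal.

Sum of powers of 2 for each 1-bit:
2^1 + 2^4 + 2^7 + 2^8 + 2^16 + 2^19
= 2 + 16 + 128 + 256 + 65536 + 524288
= 590226



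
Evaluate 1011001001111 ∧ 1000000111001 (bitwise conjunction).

AND: 1 only when both bits are 1
  1011001001111
& 1000000111001
---------------
  1000000001001
Decimal: 5711 & 4153 = 4105



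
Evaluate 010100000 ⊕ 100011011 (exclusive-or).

XOR: 1 when bits differ
  010100000
^ 100011011
-----------
  110111011
Decimal: 160 ^ 283 = 443



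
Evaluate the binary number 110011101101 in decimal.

Sum of powers of 2 for each 1-bit:
2^0 + 2^2 + 2^3 + 2^5 + 2^6 + 2^7 + 2^10 + 2^11
= 1 + 4 + 8 + 32 + 64 + 128 + 1024 + 2048
= 3309



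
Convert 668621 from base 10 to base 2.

Using repeated division by 2:
668621 ÷ 2 = 334310 remainder 1
334310 ÷ 2 = 167155 remainder 0
167155 ÷ 2 = 83577 remainder 1
83577 ÷ 2 = 41788 remainder 1
41788 ÷ 2 = 20894 remainder 0
20894 ÷ 2 = 10447 remainder 0
10447 ÷ 2 = 5223 remainder 1
5223 ÷ 2 = 2611 remainder 1
2611 ÷ 2 = 1305 remainder 1
1305 ÷ 2 = 652 remainder 1
652 ÷ 2 = 326 remainder 0
326 ÷ 2 = 163 remainder 0
163 ÷ 2 = 81 remainder 1
81 ÷ 2 = 40 remainder 1
40 ÷ 2 = 20 remainder 0
20 ÷ 2 = 10 remainder 0
10 ÷ 2 = 5 remainder 0
5 ÷ 2 = 2 remainder 1
2 ÷ 2 = 1 remainder 0
1 ÷ 2 = 0 remainder 1
Reading remainders bottom to top: 10100011001111001101



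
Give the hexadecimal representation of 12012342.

Using repeated division by 16 (digits 10–15 are A–F):
12012342 ÷ 16 = 750771 remainder 6
750771 ÷ 16 = 46923 remainder 3
46923 ÷ 16 = 2932 remainder 11 (B)
2932 ÷ 16 = 183 remainder 4
183 ÷ 16 = 11 remainder 7
11 ÷ 16 = 0 remainder 11 (B)
Reading remainders bottom to top: B74B36



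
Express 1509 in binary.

Using repeated division by 2:
1509 ÷ 2 = 754 remainder 1
754 ÷ 2 = 377 remainder 0
377 ÷ 2 = 188 remainder 1
188 ÷ 2 = 94 remainder 0
94 ÷ 2 = 47 remainder 0
47 ÷ 2 = 23 remainder 1
23 ÷ 2 = 11 remainder 1
11 ÷ 2 = 5 remainder 1
5 ÷ 2 = 2 remainder 1
2 ÷ 2 = 1 remainder 0
1 ÷ 2 = 0 remainder 1
Reading remainders bottom to top: 10111100101



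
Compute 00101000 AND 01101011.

AND: 1 only when both bits are 1
  00101000
& 01101011
----------
  00101000
Decimal: 40 & 107 = 40



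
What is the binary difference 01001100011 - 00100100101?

Method 1 - Direct subtraction (column by column from the right: bit − bit − borrow-in; if negative, add 2 and borrow 1 from the next column):
borrow: 01001111000
        01001100011
-       00100100101
-------------------
        00100111110

Method 2 - Add two's complement:
Two's complement of 00100100101: invert → 11011011010, add 1 → 11011011011
  01001100011
+ 11011011011
-------------
 100100111110  (end carry out of the top bit = 1)
Discarding the end carry: 00100111110
Decimal check:
  01001100011 = 512 + 64 + 32 + 2 + 1 = 611
  00100100101 = 256 + 32 + 4 + 1 = 293
  611 - 293 = 318, and 00100111110 = 256 + 32 + 16 + 8 + 4 + 2 = 318 ✓



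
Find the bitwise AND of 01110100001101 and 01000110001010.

AND: 1 only when both bits are 1
  01110100001101
& 01000110001010
----------------
  01000100001000
Decimal: 7437 & 4490 = 4360



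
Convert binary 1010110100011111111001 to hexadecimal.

Group into 4-bit nibbles from right:
  0010 = 2
  1011 = B
  0100 = 4
  0111 = 7
  1111 = F
  1001 = 9
Result: 2B47F9



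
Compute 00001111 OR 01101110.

OR: 1 when either bit is 1
  00001111
| 01101110
----------
  01101111
Decimal: 15 | 110 = 111



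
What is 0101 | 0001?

OR: 1 when either bit is 1
  0101
| 0001
------
  0101
Decimal: 5 | 1 = 5



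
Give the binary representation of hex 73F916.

Convert each hex digit to 4 bits:
  7 = 0111
  3 = 0011
  F = 1111
  9 = 1001
  1 = 0001
  6 = 0110
Concatenate: 011100111111100100010110



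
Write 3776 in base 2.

Using repeated division by 2:
3776 ÷ 2 = 1888 remainder 0
1888 ÷ 2 = 944 remainder 0
944 ÷ 2 = 472 remainder 0
472 ÷ 2 = 236 remainder 0
236 ÷ 2 = 118 remainder 0
118 ÷ 2 = 59 remainder 0
59 ÷ 2 = 29 remainder 1
29 ÷ 2 = 14 remainder 1
14 ÷ 2 = 7 remainder 0
7 ÷ 2 = 3 remainder 1
3 ÷ 2 = 1 remainder 1
1 ÷ 2 = 0 remainder 1
Reading remainders bottom to top: 111011000000



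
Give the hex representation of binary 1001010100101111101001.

Group into 4-bit nibbles from right:
  0010 = 2
  0101 = 5
  0100 = 4
  1011 = B
  1110 = E
  1001 = 9
Result: 254BE9



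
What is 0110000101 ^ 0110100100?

XOR: 1 when bits differ
  0110000101
^ 0110100100
------------
  0000100001
Decimal: 389 ^ 420 = 33



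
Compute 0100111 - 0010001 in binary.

Method 1 - Direct subtraction (column by column from the right: bit − bit − borrow-in; if negative, add 2 and borrow 1 from the next column):
borrow: 0100000
        0100111
-       0010001
---------------
        0010110

Method 2 - Add two's complement:
Two's complement of 0010001: invert → 1101110, add 1 → 1101111
  0100111
+ 1101111
---------
 10010110  (end carry out of the top bit = 1)
Discarding the end carry: 0010110
Decimal check:
  0100111 = 32 + 4 + 2 + 1 = 39
  0010001 = 16 + 1 = 17
  39 - 17 = 22, and 0010110 = 16 + 4 + 2 = 22 ✓



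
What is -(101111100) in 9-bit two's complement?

Original (sign bit 1, negative): 101111100
Step 1 - Invert all bits: 010000011
Step 2 - Add 1: 010000100
Verification: 101111100 + 010000100 = 1000000000; discarding the end carry (carry out of the top bit) leaves the 9-bit value 000000000, as required for x + (-x)



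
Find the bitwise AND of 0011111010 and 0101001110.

AND: 1 only when both bits are 1
  0011111010
& 0101001110
------------
  0001001010
Decimal: 250 & 334 = 74



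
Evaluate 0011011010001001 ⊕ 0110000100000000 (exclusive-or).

XOR: 1 when bits differ
  0011011010001001
^ 0110000100000000
------------------
  0101011110001001
Decimal: 13961 ^ 24832 = 22409



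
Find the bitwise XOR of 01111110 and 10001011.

XOR: 1 when bits differ
  01111110
^ 10001011
----------
  11110101
Decimal: 126 ^ 139 = 245



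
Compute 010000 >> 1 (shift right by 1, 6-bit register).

Original: 010000 (decimal 16)
Shift right by 1 position
Drop the 1 low bit; fill with zero on the left
Result: 001000 (decimal 8)
Equivalent: 16 >> 1 = 16 ÷ 2^1 = 8



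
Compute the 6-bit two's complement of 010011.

Original: 010011
Step 1 - Invert all bits: 101100
Step 2 - Add 1: 101101
Verification: 010011 + 101101 = 1000000; discarding the end carry (carry out of the top bit) leaves the 6-bit value 000000, as required for x + (-x)



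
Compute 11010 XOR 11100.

XOR: 1 when bits differ
  11010
^ 11100
-------
  00110
Decimal: 26 ^ 28 = 6



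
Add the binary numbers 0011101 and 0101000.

Add column by column from the right: bit + bit + carry-in; write the sum mod 2, carry 1 when the sum is 2 or 3.
carry:  1110000
        0011101
+       0101000
---------------
       01000101
(the carry out of the leftmost column, 0, becomes the leading bit)
Decimal check:
  0011101 = 16 + 8 + 4 + 1 = 29
  0101000 = 32 + 8 = 40
  29 + 40 = 69, and 01000101 = 64 + 4 + 1 = 69 ✓



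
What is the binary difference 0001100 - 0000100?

Method 1 - Direct subtraction (column by column from the right: bit − bit − borrow-in; if negative, add 2 and borrow 1 from the next column):
borrow: 0000000
        0001100
-       0000100
---------------
        0001000

Method 2 - Add two's complement:
Two's complement of 0000100: invert → 1111011, add 1 → 1111100
  0001100
+ 1111100
---------
 10001000  (end carry out of the top bit = 1)
Discarding the end carry: 0001000
Decimal check:
  0001100 = 8 + 4 = 12
  0000100 = 4
  12 - 4 = 8, and 0001000 = 8 ✓



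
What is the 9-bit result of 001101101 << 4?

Original: 001101101 (decimal 109)
Shift left by 4 positions
Append 4 zeros on the right and drop the 4 high bits that overflow the 9-bit width
Result: 011010000 (decimal 208)
Equivalent: 109 << 4 = 109 × 2^4 = 1744, truncated to 9 bits = 208



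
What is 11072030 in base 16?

Using repeated division by 16 (digits 10–15 are A–F):
11072030 ÷ 16 = 692001 remainder 14 (E)
692001 ÷ 16 = 43250 remainder 1
43250 ÷ 16 = 2703 remainder 2
2703 ÷ 16 = 168 remainder 15 (F)
168 ÷ 16 = 10 remainder 8
10 ÷ 16 = 0 remainder 10 (A)
Reading remainders bottom to top: A8F21E



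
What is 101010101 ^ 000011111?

XOR: 1 when bits differ
  101010101
^ 000011111
-----------
  101001010
Decimal: 341 ^ 31 = 330



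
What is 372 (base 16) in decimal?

Expand by place value (powers of 16):
372 = 3 × 16^2 + 7 × 16^1 + 2 × 16^0
= 3 × 256 + 7 × 16 + 2 × 1
= 768 + 112 + 2
= 882



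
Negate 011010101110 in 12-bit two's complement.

Original: 011010101110
Step 1 - Invert all bits: 100101010001
Step 2 - Add 1: 100101010010
Verification: 011010101110 + 100101010010 = 1000000000000; discarding the end carry (carry out of the top bit) leaves the 12-bit value 000000000000, as required for x + (-x)



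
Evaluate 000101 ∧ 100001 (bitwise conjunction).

AND: 1 only when both bits are 1
  000101
& 100001
--------
  000001
Decimal: 5 & 33 = 1



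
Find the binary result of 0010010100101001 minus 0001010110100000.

Method 1 - Direct subtraction (column by column from the right: bit − bit − borrow-in; if negative, add 2 and borrow 1 from the next column):
borrow: 0011111100000000
        0010010100101001
-       0001010110100000
------------------------
        0000111110001001

Method 2 - Add two's complement:
Two's complement of 0001010110100000: invert → 1110101001011111, add 1 → 1110101001100000
  0010010100101001
+ 1110101001100000
------------------
 10000111110001001  (end carry out of the top bit = 1)
Discarding the end carry: 0000111110001001
Decimal check:
  0010010100101001 = 8192 + 1024 + 256 + 32 + 8 + 1 = 9513
  0001010110100000 = 4096 + 1024 + 256 + 128 + 32 = 5536
  9513 - 5536 = 3977, and 0000111110001001 = 2048 + 1024 + 512 + 256 + 128 + 8 + 1 = 3977 ✓



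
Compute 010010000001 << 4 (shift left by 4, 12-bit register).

Original: 010010000001 (decimal 1153)
Shift left by 4 positions
Append 4 zeros on the right and drop the 4 high bits that overflow the 12-bit width
Result: 100000010000 (decimal 2064)
Equivalent: 1153 << 4 = 1153 × 2^4 = 18448, truncated to 12 bits = 2064



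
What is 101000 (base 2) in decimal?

Sum of powers of 2 for each 1-bit:
2^3 + 2^5
= 8 + 32
= 40



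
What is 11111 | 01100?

OR: 1 when either bit is 1
  11111
| 01100
-------
  11111
Decimal: 31 | 12 = 31



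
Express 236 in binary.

Using repeated division by 2:
236 ÷ 2 = 118 remainder 0
118 ÷ 2 = 59 remainder 0
59 ÷ 2 = 29 remainder 1
29 ÷ 2 = 14 remainder 1
14 ÷ 2 = 7 remainder 0
7 ÷ 2 = 3 remainder 1
3 ÷ 2 = 1 remainder 1
1 ÷ 2 = 0 remainder 1
Reading remainders bottom to top: 11101100



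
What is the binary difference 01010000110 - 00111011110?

Method 1 - Direct subtraction (column by column from the right: bit − bit − borrow-in; if negative, add 2 and borrow 1 from the next column):
borrow: 01111110000
        01010000110
-       00111011110
-------------------
        00010101000

Method 2 - Add two's complement:
Two's complement of 00111011110: invert → 11000100001, add 1 → 11000100010
  01010000110
+ 11000100010
-------------
 100010101000  (end carry out of the top bit = 1)
Discarding the end carry: 00010101000
Decimal check:
  01010000110 = 512 + 128 + 4 + 2 = 646
  00111011110 = 256 + 128 + 64 + 16 + 8 + 4 + 2 = 478
  646 - 478 = 168, and 00010101000 = 128 + 32 + 8 = 168 ✓



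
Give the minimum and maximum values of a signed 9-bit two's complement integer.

For 9-bit two's complement:
Minimum: -2^8 = -256
Maximum: 2^8 - 1 = 255



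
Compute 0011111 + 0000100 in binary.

Add column by column from the right: bit + bit + carry-in; write the sum mod 2, carry 1 when the sum is 2 or 3.
carry:  0111000
        0011111
+       0000100
---------------
       00100011
(the carry out of the leftmost column, 0, becomes the leading bit)
Decimal check:
  0011111 = 16 + 8 + 4 + 2 + 1 = 31
  0000100 = 4
  31 + 4 = 35, and 00100011 = 32 + 2 + 1 = 35 ✓



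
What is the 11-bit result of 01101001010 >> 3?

Original: 01101001010 (decimal 842)
Shift right by 3 positions
Drop the 3 low bits; fill with zeros on the left
Result: 00001101001 (decimal 105)
Equivalent: 842 >> 3 = 842 ÷ 2^3 = 105



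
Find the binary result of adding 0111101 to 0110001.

Add column by column from the right: bit + bit + carry-in; write the sum mod 2, carry 1 when the sum is 2 or 3.
carry:  1100010
        0111101
+       0110001
---------------
       01101110
(the carry out of the leftmost column, 0, becomes the leading bit)
Decimal check:
  0111101 = 32 + 16 + 8 + 4 + 1 = 61
  0110001 = 32 + 16 + 1 = 49
  61 + 49 = 110, and 01101110 = 64 + 32 + 8 + 4 + 2 = 110 ✓



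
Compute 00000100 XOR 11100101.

XOR: 1 when bits differ
  00000100
^ 11100101
----------
  11100001
Decimal: 4 ^ 229 = 225



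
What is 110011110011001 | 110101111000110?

OR: 1 when either bit is 1
  110011110011001
| 110101111000110
-----------------
  110111111011111
Decimal: 26521 | 27590 = 28639



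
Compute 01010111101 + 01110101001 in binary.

Add column by column from the right: bit + bit + carry-in; write the sum mod 2, carry 1 when the sum is 2 or 3.
carry:  11101110010
        01010111101
+       01110101001
-------------------
       011001100110
(the carry out of the leftmost column, 0, becomes the leading bit)
Decimal check:
  01010111101 = 512 + 128 + 32 + 16 + 8 + 4 + 1 = 701
  01110101001 = 512 + 256 + 128 + 32 + 8 + 1 = 937
  701 + 937 = 1638, and 011001100110 = 1024 + 512 + 64 + 32 + 4 + 2 = 1638 ✓



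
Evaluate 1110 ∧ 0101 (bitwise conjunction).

AND: 1 only when both bits are 1
  1110
& 0101
------
  0100
Decimal: 14 & 5 = 4



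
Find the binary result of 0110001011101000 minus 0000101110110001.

Method 1 - Direct subtraction (column by column from the right: bit − bit − borrow-in; if negative, add 2 and borrow 1 from the next column):
borrow: 0011111001101110
        0110001011101000
-       0000101110110001
------------------------
        0101011100110111

Method 2 - Add two's complement:
Two's complement of 0000101110110001: invert → 1111010001001110, add 1 → 1111010001001111
  0110001011101000
+ 1111010001001111
------------------
 10101011100110111  (end carry out of the top bit = 1)
Discarding the end carry: 0101011100110111
Decimal check:
  0110001011101000 = 16384 + 8192 + 512 + 128 + 64 + 32 + 8 = 25320
  0000101110110001 = 2048 + 512 + 256 + 128 + 32 + 16 + 1 = 2993
  25320 - 2993 = 22327, and 0101011100110111 = 16384 + 4096 + 1024 + 512 + 256 + 32 + 16 + 4 + 2 + 1 = 22327 ✓



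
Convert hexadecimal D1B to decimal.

Expand by place value (powers of 16):
Digit values: D = 13, B = 11
D1B = 13 × 16^2 + 1 × 16^1 + 11 × 16^0
= 13 × 256 + 1 × 16 + 11 × 1
= 3328 + 16 + 11
= 3355



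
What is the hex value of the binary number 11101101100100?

Group into 4-bit nibbles from right:
  0011 = 3
  1011 = B
  0110 = 6
  0100 = 4
Result: 3B64



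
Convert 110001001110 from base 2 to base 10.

Sum of powers of 2 for each 1-bit:
2^1 + 2^2 + 2^3 + 2^6 + 2^10 + 2^11
= 2 + 4 + 8 + 64 + 1024 + 2048
= 3150



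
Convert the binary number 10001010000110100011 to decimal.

Sum of powers of 2 for each 1-bit:
2^0 + 2^1 + 2^5 + 2^7 + 2^8 + 2^13 + 2^15 + 2^19
= 1 + 2 + 32 + 128 + 256 + 8192 + 32768 + 524288
= 565667



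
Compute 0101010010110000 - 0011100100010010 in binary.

Method 1 - Direct subtraction (column by column from the right: bit − bit − borrow-in; if negative, add 2 and borrow 1 from the next column):
borrow: 0111011000111100
        0101010010110000
-       0011100100010010
------------------------
        0001101110011110

Method 2 - Add two's complement:
Two's complement of 0011100100010010: invert → 1100011011101101, add 1 → 1100011011101110
  0101010010110000
+ 1100011011101110
------------------
 10001101110011110  (end carry out of the top bit = 1)
Discarding the end carry: 0001101110011110
Decimal check:
  0101010010110000 = 16384 + 4096 + 1024 + 128 + 32 + 16 = 21680
  0011100100010010 = 8192 + 4096 + 2048 + 256 + 16 + 2 = 14610
  21680 - 14610 = 7070, and 0001101110011110 = 4096 + 2048 + 512 + 256 + 128 + 16 + 8 + 4 + 2 = 7070 ✓



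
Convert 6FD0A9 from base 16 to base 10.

Expand by place value (powers of 16):
Digit values: F = 15, D = 13, A = 10
6FD0A9 = 6 × 16^5 + 15 × 16^4 + 13 × 16^3 + 0 × 16^2 + 10 × 16^1 + 9 × 16^0
= 6 × 1048576 + 15 × 65536 + 13 × 4096 + 0 × 256 + 10 × 16 + 9 × 1
= 6291456 + 983040 + 53248 + 0 + 160 + 9
= 7327913



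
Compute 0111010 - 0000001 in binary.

Method 1 - Direct subtraction (column by column from the right: bit − bit − borrow-in; if negative, add 2 and borrow 1 from the next column):
borrow: 0000010
        0111010
-       0000001
---------------
        0111001

Method 2 - Add two's complement:
Two's complement of 0000001: invert → 1111110, add 1 → 1111111
  0111010
+ 1111111
---------
 10111001  (end carry out of the top bit = 1)
Discarding the end carry: 0111001
Decimal check:
  0111010 = 32 + 16 + 8 + 2 = 58
  0000001 = 1
  58 - 1 = 57, and 0111001 = 32 + 16 + 8 + 1 = 57 ✓



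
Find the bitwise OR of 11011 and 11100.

OR: 1 when either bit is 1
  11011
| 11100
-------
  11111
Decimal: 27 | 28 = 31



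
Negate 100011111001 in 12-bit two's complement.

Original (sign bit 1, negative): 100011111001
Step 1 - Invert all bits: 011100000110
Step 2 - Add 1: 011100000111
Verification: 100011111001 + 011100000111 = 1000000000000; discarding the end carry (carry out of the top bit) leaves the 12-bit value 000000000000, as required for x + (-x)



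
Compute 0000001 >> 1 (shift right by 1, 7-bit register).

Original: 0000001 (decimal 1)
Shift right by 1 position
Drop the 1 low bit; fill with zero on the left
Result: 0000000 (decimal 0)
Equivalent: 1 >> 1 = 1 ÷ 2^1 = 0



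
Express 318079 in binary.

Using repeated division by 2:
318079 ÷ 2 = 159039 remainder 1
159039 ÷ 2 = 79519 remainder 1
79519 ÷ 2 = 39759 remainder 1
39759 ÷ 2 = 19879 remainder 1
19879 ÷ 2 = 9939 remainder 1
9939 ÷ 2 = 4969 remainder 1
4969 ÷ 2 = 2484 remainder 1
2484 ÷ 2 = 1242 remainder 0
1242 ÷ 2 = 621 remainder 0
621 ÷ 2 = 310 remainder 1
310 ÷ 2 = 155 remainder 0
155 ÷ 2 = 77 remainder 1
77 ÷ 2 = 38 remainder 1
38 ÷ 2 = 19 remainder 0
19 ÷ 2 = 9 remainder 1
9 ÷ 2 = 4 remainder 1
4 ÷ 2 = 2 remainder 0
2 ÷ 2 = 1 remainder 0
1 ÷ 2 = 0 remainder 1
Reading remainders bottom to top: 1001101101001111111



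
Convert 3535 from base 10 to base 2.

Using repeated division by 2:
3535 ÷ 2 = 1767 remainder 1
1767 ÷ 2 = 883 remainder 1
883 ÷ 2 = 441 remainder 1
441 ÷ 2 = 220 remainder 1
220 ÷ 2 = 110 remainder 0
110 ÷ 2 = 55 remainder 0
55 ÷ 2 = 27 remainder 1
27 ÷ 2 = 13 remainder 1
13 ÷ 2 = 6 remainder 1
6 ÷ 2 = 3 remainder 0
3 ÷ 2 = 1 remainder 1
1 ÷ 2 = 0 remainder 1
Reading remainders bottom to top: 110111001111



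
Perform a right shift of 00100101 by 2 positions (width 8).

Original: 00100101 (decimal 37)
Shift right by 2 positions
Drop the 2 low bits; fill with zeros on the left
Result: 00001001 (decimal 9)
Equivalent: 37 >> 2 = 37 ÷ 2^2 = 9



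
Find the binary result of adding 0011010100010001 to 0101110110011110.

Add column by column from the right: bit + bit + carry-in; write the sum mod 2, carry 1 when the sum is 2 or 3.
carry:  1111101000100000
        0011010100010001
+       0101110110011110
------------------------
       01001001010101111
(the carry out of the leftmost column, 0, becomes the leading bit)
Decimal check:
  0011010100010001 = 8192 + 4096 + 1024 + 256 + 16 + 1 = 13585
  0101110110011110 = 16384 + 4096 + 2048 + 1024 + 256 + 128 + 16 + 8 + 4 + 2 = 23966
  13585 + 23966 = 37551, and 01001001010101111 = 32768 + 4096 + 512 + 128 + 32 + 8 + 4 + 2 + 1 = 37551 ✓



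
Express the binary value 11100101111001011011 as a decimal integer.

Sum of powers of 2 for each 1-bit:
2^0 + 2^1 + 2^3 + 2^4 + 2^6 + 2^9 + 2^10 + 2^11 + 2^12 + 2^14 + 2^17 + 2^18 + 2^19
= 1 + 2 + 8 + 16 + 64 + 512 + 1024 + 2048 + 4096 + 16384 + 131072 + 262144 + 524288
= 941659



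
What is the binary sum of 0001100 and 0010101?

Add column by column from the right: bit + bit + carry-in; write the sum mod 2, carry 1 when the sum is 2 or 3.
carry:  0111000
        0001100
+       0010101
---------------
       00100001
(the carry out of the leftmost column, 0, becomes the leading bit)
Decimal check:
  0001100 = 8 + 4 = 12
  0010101 = 16 + 4 + 1 = 21
  12 + 21 = 33, and 00100001 = 32 + 1 = 33 ✓



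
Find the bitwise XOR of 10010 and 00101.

XOR: 1 when bits differ
  10010
^ 00101
-------
  10111
Decimal: 18 ^ 5 = 23



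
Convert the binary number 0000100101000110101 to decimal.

Sum of powers of 2 for each 1-bit:
2^0 + 2^2 + 2^4 + 2^5 + 2^9 + 2^11 + 2^14
= 1 + 4 + 16 + 32 + 512 + 2048 + 16384
= 18997



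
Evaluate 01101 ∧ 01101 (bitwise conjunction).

AND: 1 only when both bits are 1
  01101
& 01101
-------
  01101
Decimal: 13 & 13 = 13



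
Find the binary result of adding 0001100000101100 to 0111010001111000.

Add column by column from the right: bit + bit + carry-in; write the sum mod 2, carry 1 when the sum is 2 or 3.
carry:  1110000011110000
        0001100000101100
+       0111010001111000
------------------------
       01000110010100100
(the carry out of the leftmost column, 0, becomes the leading bit)
Decimal check:
  0001100000101100 = 4096 + 2048 + 32 + 8 + 4 = 6188
  0111010001111000 = 16384 + 8192 + 4096 + 1024 + 64 + 32 + 16 + 8 = 29816
  6188 + 29816 = 36004, and 01000110010100100 = 32768 + 2048 + 1024 + 128 + 32 + 4 = 36004 ✓



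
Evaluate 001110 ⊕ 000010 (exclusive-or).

XOR: 1 when bits differ
  001110
^ 000010
--------
  001100
Decimal: 14 ^ 2 = 12



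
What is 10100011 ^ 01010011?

XOR: 1 when bits differ
  10100011
^ 01010011
----------
  11110000
Decimal: 163 ^ 83 = 240



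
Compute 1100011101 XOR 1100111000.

XOR: 1 when bits differ
  1100011101
^ 1100111000
------------
  0000100101
Decimal: 797 ^ 824 = 37



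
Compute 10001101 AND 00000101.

AND: 1 only when both bits are 1
  10001101
& 00000101
----------
  00000101
Decimal: 141 & 5 = 5



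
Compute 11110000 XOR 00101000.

XOR: 1 when bits differ
  11110000
^ 00101000
----------
  11011000
Decimal: 240 ^ 40 = 216



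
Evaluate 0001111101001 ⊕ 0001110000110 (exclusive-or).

XOR: 1 when bits differ
  0001111101001
^ 0001110000110
---------------
  0000001101111
Decimal: 1001 ^ 902 = 111



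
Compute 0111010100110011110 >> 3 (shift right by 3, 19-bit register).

Original: 0111010100110011110 (decimal 240030)
Shift right by 3 positions
Drop the 3 low bits; fill with zeros on the left
Result: 0000111010100110011 (decimal 30003)
Equivalent: 240030 >> 3 = 240030 ÷ 2^3 = 30003



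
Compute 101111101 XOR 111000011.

XOR: 1 when bits differ
  101111101
^ 111000011
-----------
  010111110
Decimal: 381 ^ 451 = 190



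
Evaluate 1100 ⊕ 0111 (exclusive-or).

XOR: 1 when bits differ
  1100
^ 0111
------
  1011
Decimal: 12 ^ 7 = 11



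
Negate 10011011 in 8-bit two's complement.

Original (sign bit 1, negative): 10011011
Step 1 - Invert all bits: 01100100
Step 2 - Add 1: 01100101
Verification: 10011011 + 01100101 = 100000000; discarding the end carry (carry out of the top bit) leaves the 8-bit value 00000000, as required for x + (-x)



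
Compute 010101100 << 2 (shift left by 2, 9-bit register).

Original: 010101100 (decimal 172)
Shift left by 2 positions
Append 2 zeros on the right and drop the 2 high bits that overflow the 9-bit width
Result: 010110000 (decimal 176)
Equivalent: 172 << 2 = 172 × 2^2 = 688, truncated to 9 bits = 176



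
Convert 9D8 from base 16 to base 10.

Expand by place value (powers of 16):
Digit values: D = 13
9D8 = 9 × 16^2 + 13 × 16^1 + 8 × 16^0
= 9 × 256 + 13 × 16 + 8 × 1
= 2304 + 208 + 8
= 2520



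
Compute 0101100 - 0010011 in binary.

Method 1 - Direct subtraction (column by column from the right: bit − bit − borrow-in; if negative, add 2 and borrow 1 from the next column):
borrow: 0100110
        0101100
-       0010011
---------------
        0011001

Method 2 - Add two's complement:
Two's complement of 0010011: invert → 1101100, add 1 → 1101101
  0101100
+ 1101101
---------
 10011001  (end carry out of the top bit = 1)
Discarding the end carry: 0011001
Decimal check:
  0101100 = 32 + 8 + 4 = 44
  0010011 = 16 + 2 + 1 = 19
  44 - 19 = 25, and 0011001 = 16 + 8 + 1 = 25 ✓



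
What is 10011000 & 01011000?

AND: 1 only when both bits are 1
  10011000
& 01011000
----------
  00011000
Decimal: 152 & 88 = 24



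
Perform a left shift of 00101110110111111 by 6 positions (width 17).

Original: 00101110110111111 (decimal 23999)
Shift left by 6 positions
Append 6 zeros on the right and drop the 6 high bits that overflow the 17-bit width
Result: 10110111111000000 (decimal 94144)
Equivalent: 23999 << 6 = 23999 × 2^6 = 1535936, truncated to 17 bits = 94144



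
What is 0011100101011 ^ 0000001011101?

XOR: 1 when bits differ
  0011100101011
^ 0000001011101
---------------
  0011101110110
Decimal: 1835 ^ 93 = 1910



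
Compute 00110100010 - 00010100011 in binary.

Method 1 - Direct subtraction (column by column from the right: bit − bit − borrow-in; if negative, add 2 and borrow 1 from the next column):
borrow: 00111111110
        00110100010
-       00010100011
-------------------
        00011111111

Method 2 - Add two's complement:
Two's complement of 00010100011: invert → 11101011100, add 1 → 11101011101
  00110100010
+ 11101011101
-------------
 100011111111  (end carry out of the top bit = 1)
Discarding the end carry: 00011111111
Decimal check:
  00110100010 = 256 + 128 + 32 + 2 = 418
  00010100011 = 128 + 32 + 2 + 1 = 163
  418 - 163 = 255, and 00011111111 = 128 + 64 + 32 + 16 + 8 + 4 + 2 + 1 = 255 ✓



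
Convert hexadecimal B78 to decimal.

Expand by place value (powers of 16):
Digit values: B = 11
B78 = 11 × 16^2 + 7 × 16^1 + 8 × 16^0
= 11 × 256 + 7 × 16 + 8 × 1
= 2816 + 112 + 8
= 2936



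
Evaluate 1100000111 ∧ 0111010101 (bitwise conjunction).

AND: 1 only when both bits are 1
  1100000111
& 0111010101
------------
  0100000101
Decimal: 775 & 469 = 261



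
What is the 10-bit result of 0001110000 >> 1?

Original: 0001110000 (decimal 112)
Shift right by 1 position
Drop the 1 low bit; fill with zero on the left
Result: 0000111000 (decimal 56)
Equivalent: 112 >> 1 = 112 ÷ 2^1 = 56



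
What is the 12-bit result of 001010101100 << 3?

Original: 001010101100 (decimal 684)
Shift left by 3 positions
Append 3 zeros on the right and drop the 3 high bits that overflow the 12-bit width
Result: 010101100000 (decimal 1376)
Equivalent: 684 << 3 = 684 × 2^3 = 5472, truncated to 12 bits = 1376



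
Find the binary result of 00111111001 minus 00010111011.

Method 1 - Direct subtraction (column by column from the right: bit − bit − borrow-in; if negative, add 2 and borrow 1 from the next column):
borrow: 00001111100
        00111111001
-       00010111011
-------------------
        00100111110

Method 2 - Add two's complement:
Two's complement of 00010111011: invert → 11101000100, add 1 → 11101000101
  00111111001
+ 11101000101
-------------
 100100111110  (end carry out of the top bit = 1)
Discarding the end carry: 00100111110
Decimal check:
  00111111001 = 256 + 128 + 64 + 32 + 16 + 8 + 1 = 505
  00010111011 = 128 + 32 + 16 + 8 + 2 + 1 = 187
  505 - 187 = 318, and 00100111110 = 256 + 32 + 16 + 8 + 4 + 2 = 318 ✓



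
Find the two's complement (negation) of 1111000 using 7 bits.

Original (sign bit 1, negative): 1111000
Step 1 - Invert all bits: 0000111
Step 2 - Add 1: 0001000
Verification: 1111000 + 0001000 = 10000000; discarding the end carry (carry out of the top bit) leaves the 7-bit value 0000000, as required for x + (-x)



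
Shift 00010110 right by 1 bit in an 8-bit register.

Original: 00010110 (decimal 22)
Shift right by 1 position
Drop the 1 low bit; fill with zero on the left
Result: 00001011 (decimal 11)
Equivalent: 22 >> 1 = 22 ÷ 2^1 = 11



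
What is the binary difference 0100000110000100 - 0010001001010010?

Method 1 - Direct subtraction (column by column from the right: bit − bit − borrow-in; if negative, add 2 and borrow 1 from the next column):
borrow: 0111110011100100
        0100000110000100
-       0010001001010010
------------------------
        0001111100110010

Method 2 - Add two's complement:
Two's complement of 0010001001010010: invert → 1101110110101101, add 1 → 1101110110101110
  0100000110000100
+ 1101110110101110
------------------
 10001111100110010  (end carry out of the top bit = 1)
Discarding the end carry: 0001111100110010
Decimal check:
  0100000110000100 = 16384 + 256 + 128 + 4 = 16772
  0010001001010010 = 8192 + 512 + 64 + 16 + 2 = 8786
  16772 - 8786 = 7986, and 0001111100110010 = 4096 + 2048 + 1024 + 512 + 256 + 32 + 16 + 2 = 7986 ✓



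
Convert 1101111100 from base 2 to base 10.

Sum of powers of 2 for each 1-bit:
2^2 + 2^3 + 2^4 + 2^5 + 2^6 + 2^8 + 2^9
= 4 + 8 + 16 + 32 + 64 + 256 + 512
= 892



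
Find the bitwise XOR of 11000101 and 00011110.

XOR: 1 when bits differ
  11000101
^ 00011110
----------
  11011011
Decimal: 197 ^ 30 = 219



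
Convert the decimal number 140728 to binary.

Using repeated division by 2:
140728 ÷ 2 = 70364 remainder 0
70364 ÷ 2 = 35182 remainder 0
35182 ÷ 2 = 17591 remainder 0
17591 ÷ 2 = 8795 remainder 1
8795 ÷ 2 = 4397 remainder 1
4397 ÷ 2 = 2198 remainder 1
2198 ÷ 2 = 1099 remainder 0
1099 ÷ 2 = 549 remainder 1
549 ÷ 2 = 274 remainder 1
274 ÷ 2 = 137 remainder 0
137 ÷ 2 = 68 remainder 1
68 ÷ 2 = 34 remainder 0
34 ÷ 2 = 17 remainder 0
17 ÷ 2 = 8 remainder 1
8 ÷ 2 = 4 remainder 0
4 ÷ 2 = 2 remainder 0
2 ÷ 2 = 1 remainder 0
1 ÷ 2 = 0 remainder 1
Reading remainders bottom to top: 100010010110111000



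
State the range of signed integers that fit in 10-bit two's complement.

For 10-bit two's complement:
Minimum: -2^9 = -512
Maximum: 2^9 - 1 = 511



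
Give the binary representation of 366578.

Using repeated division by 2:
366578 ÷ 2 = 183289 remainder 0
183289 ÷ 2 = 91644 remainder 1
91644 ÷ 2 = 45822 remainder 0
45822 ÷ 2 = 22911 remainder 0
22911 ÷ 2 = 11455 remainder 1
11455 ÷ 2 = 5727 remainder 1
5727 ÷ 2 = 2863 remainder 1
2863 ÷ 2 = 1431 remainder 1
1431 ÷ 2 = 715 remainder 1
715 ÷ 2 = 357 remainder 1
357 ÷ 2 = 178 remainder 1
178 ÷ 2 = 89 remainder 0
89 ÷ 2 = 44 remainder 1
44 ÷ 2 = 22 remainder 0
22 ÷ 2 = 11 remainder 0
11 ÷ 2 = 5 remainder 1
5 ÷ 2 = 2 remainder 1
2 ÷ 2 = 1 remainder 0
1 ÷ 2 = 0 remainder 1
Reading remainders bottom to top: 1011001011111110010



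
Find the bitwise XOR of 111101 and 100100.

XOR: 1 when bits differ
  111101
^ 100100
--------
  011001
Decimal: 61 ^ 36 = 25



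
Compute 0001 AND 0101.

AND: 1 only when both bits are 1
  0001
& 0101
------
  0001
Decimal: 1 & 5 = 1



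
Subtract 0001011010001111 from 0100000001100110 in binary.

Method 1 - Direct subtraction (column by column from the right: bit − bit − borrow-in; if negative, add 2 and borrow 1 from the next column):
borrow: 0111111100111110
        0100000001100110
-       0001011010001111
------------------------
        0010100111010111

Method 2 - Add two's complement:
Two's complement of 0001011010001111: invert → 1110100101110000, add 1 → 1110100101110001
  0100000001100110
+ 1110100101110001
------------------
 10010100111010111  (end carry out of the top bit = 1)
Discarding the end carry: 0010100111010111
Decimal check:
  0100000001100110 = 16384 + 64 + 32 + 4 + 2 = 16486
  0001011010001111 = 4096 + 1024 + 512 + 128 + 8 + 4 + 2 + 1 = 5775
  16486 - 5775 = 10711, and 0010100111010111 = 8192 + 2048 + 256 + 128 + 64 + 16 + 4 + 2 + 1 = 10711 ✓



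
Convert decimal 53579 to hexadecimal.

Using repeated division by 16 (digits 10–15 are A–F):
53579 ÷ 16 = 3348 remainder 11 (B)
3348 ÷ 16 = 209 remainder 4
209 ÷ 16 = 13 remainder 1
13 ÷ 16 = 0 remainder 13 (D)
Reading remainders bottom to top: D14B



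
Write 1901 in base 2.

Using repeated division by 2:
1901 ÷ 2 = 950 remainder 1
950 ÷ 2 = 475 remainder 0
475 ÷ 2 = 237 remainder 1
237 ÷ 2 = 118 remainder 1
118 ÷ 2 = 59 remainder 0
59 ÷ 2 = 29 remainder 1
29 ÷ 2 = 14 remainder 1
14 ÷ 2 = 7 remainder 0
7 ÷ 2 = 3 remainder 1
3 ÷ 2 = 1 remainder 1
1 ÷ 2 = 0 remainder 1
Reading remainders bottom to top: 11101101101



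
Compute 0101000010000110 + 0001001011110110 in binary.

Add column by column from the right: bit + bit + carry-in; write the sum mod 2, carry 1 when the sum is 2 or 3.
carry:  0010000100001100
        0101000010000110
+       0001001011110110
------------------------
       00110001101111100
(the carry out of the leftmost column, 0, becomes the leading bit)
Decimal check:
  0101000010000110 = 16384 + 4096 + 128 + 4 + 2 = 20614
  0001001011110110 = 4096 + 512 + 128 + 64 + 32 + 16 + 4 + 2 = 4854
  20614 + 4854 = 25468, and 00110001101111100 = 16384 + 8192 + 512 + 256 + 64 + 32 + 16 + 8 + 4 = 25468 ✓



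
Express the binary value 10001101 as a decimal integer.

Sum of powers of 2 for each 1-bit:
2^0 + 2^2 + 2^3 + 2^7
= 1 + 4 + 8 + 128
= 141



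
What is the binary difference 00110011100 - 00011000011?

Method 1 - Direct subtraction (column by column from the right: bit − bit − borrow-in; if negative, add 2 and borrow 1 from the next column):
borrow: 00110000110
        00110011100
-       00011000011
-------------------
        00011011001

Method 2 - Add two's complement:
Two's complement of 00011000011: invert → 11100111100, add 1 → 11100111101
  00110011100
+ 11100111101
-------------
 100011011001  (end carry out of the top bit = 1)
Discarding the end carry: 00011011001
Decimal check:
  00110011100 = 256 + 128 + 16 + 8 + 4 = 412
  00011000011 = 128 + 64 + 2 + 1 = 195
  412 - 195 = 217, and 00011011001 = 128 + 64 + 16 + 8 + 1 = 217 ✓



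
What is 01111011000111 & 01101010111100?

AND: 1 only when both bits are 1
  01111011000111
& 01101010111100
----------------
  01101010000100
Decimal: 7879 & 6844 = 6788



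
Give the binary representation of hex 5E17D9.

Convert each hex digit to 4 bits:
  5 = 0101
  E = 1110
  1 = 0001
  7 = 0111
  D = 1101
  9 = 1001
Concatenate: 010111100001011111011001



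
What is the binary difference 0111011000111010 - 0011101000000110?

Method 1 - Direct subtraction (column by column from the right: bit − bit − borrow-in; if negative, add 2 and borrow 1 from the next column):
borrow: 0111000000001000
        0111011000111010
-       0011101000000110
------------------------
        0011110000110100

Method 2 - Add two's complement:
Two's complement of 0011101000000110: invert → 1100010111111001, add 1 → 1100010111111010
  0111011000111010
+ 1100010111111010
------------------
 10011110000110100  (end carry out of the top bit = 1)
Discarding the end carry: 0011110000110100
Decimal check:
  0111011000111010 = 16384 + 8192 + 4096 + 1024 + 512 + 32 + 16 + 8 + 2 = 30266
  0011101000000110 = 8192 + 4096 + 2048 + 512 + 4 + 2 = 14854
  30266 - 14854 = 15412, and 0011110000110100 = 8192 + 4096 + 2048 + 1024 + 32 + 16 + 4 = 15412 ✓



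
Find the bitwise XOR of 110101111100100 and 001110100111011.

XOR: 1 when bits differ
  110101111100100
^ 001110100111011
-----------------
  111011011011111
Decimal: 27620 ^ 7483 = 30431



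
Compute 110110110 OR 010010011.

OR: 1 when either bit is 1
  110110110
| 010010011
-----------
  110110111
Decimal: 438 | 147 = 439



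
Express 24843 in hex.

Using repeated division by 16 (digits 10–15 are A–F):
24843 ÷ 16 = 1552 remainder 11 (B)
1552 ÷ 16 = 97 remainder 0
97 ÷ 16 = 6 remainder 1
6 ÷ 16 = 0 remainder 6
Reading remainders bottom to top: 610B



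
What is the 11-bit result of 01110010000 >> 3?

Original: 01110010000 (decimal 912)
Shift right by 3 positions
Drop the 3 low bits; fill with zeros on the left
Result: 00001110010 (decimal 114)
Equivalent: 912 >> 3 = 912 ÷ 2^3 = 114



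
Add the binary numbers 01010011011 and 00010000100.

Add column by column from the right: bit + bit + carry-in; write the sum mod 2, carry 1 when the sum is 2 or 3.
carry:  00100000000
        01010011011
+       00010000100
-------------------
       001100011111
(the carry out of the leftmost column, 0, becomes the leading bit)
Decimal check:
  01010011011 = 512 + 128 + 16 + 8 + 2 + 1 = 667
  00010000100 = 128 + 4 = 132
  667 + 132 = 799, and 001100011111 = 512 + 256 + 16 + 8 + 4 + 2 + 1 = 799 ✓



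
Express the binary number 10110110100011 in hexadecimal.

Group into 4-bit nibbles from right:
  0010 = 2
  1101 = D
  1010 = A
  0011 = 3
Result: 2DA3



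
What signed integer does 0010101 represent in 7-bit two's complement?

Binary: 0010101
Sign bit: 0 (non-negative)
Read directly as an unsigned value:
0010101 = 16 + 4 + 1 = 21
Value: 21



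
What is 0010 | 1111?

OR: 1 when either bit is 1
  0010
| 1111
------
  1111
Decimal: 2 | 15 = 15



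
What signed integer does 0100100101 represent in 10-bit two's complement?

Binary: 0100100101
Sign bit: 0 (non-negative)
Read directly as an unsigned value:
0100100101 = 256 + 32 + 4 + 1 = 293
Value: 293



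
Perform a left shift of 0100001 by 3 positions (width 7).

Original: 0100001 (decimal 33)
Shift left by 3 positions
Append 3 zeros on the right and drop the 3 high bits that overflow the 7-bit width
Result: 0001000 (decimal 8)
Equivalent: 33 << 3 = 33 × 2^3 = 264, truncated to 7 bits = 8



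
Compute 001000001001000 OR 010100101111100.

OR: 1 when either bit is 1
  001000001001000
| 010100101111100
-----------------
  011100101111100
Decimal: 4168 | 10620 = 14716



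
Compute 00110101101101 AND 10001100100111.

AND: 1 only when both bits are 1
  00110101101101
& 10001100100111
----------------
  00000100100101
Decimal: 3437 & 8999 = 293

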